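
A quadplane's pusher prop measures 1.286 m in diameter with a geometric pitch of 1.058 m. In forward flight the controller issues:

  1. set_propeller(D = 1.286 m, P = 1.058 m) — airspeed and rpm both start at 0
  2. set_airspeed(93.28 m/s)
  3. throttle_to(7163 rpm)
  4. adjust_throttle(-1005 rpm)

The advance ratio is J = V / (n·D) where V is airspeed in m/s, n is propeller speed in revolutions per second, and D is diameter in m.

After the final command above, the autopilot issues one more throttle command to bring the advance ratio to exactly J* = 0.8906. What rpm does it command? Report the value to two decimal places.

rpm = 4886.71

set_propeller: D = 1.286 m, P = 1.058 m (p = P/D = 0.822706); state ← (V=0, rpm=0)
set_airspeed(93.28): V ← 93.28 m/s
throttle_to(7163): rpm ← 7163
adjust_throttle(-1005): rpm ← 7163 -1005 = 6158
final state: V = 93.28 m/s, rpm = 6158 → n = rpm/60 = 102.633333 rev/s
target J* = 0.8906; solve J* = V/(n·D) for n: n = V/(J*·D) = 93.28/(0.8906 × 1.286) = 81.445084 rev/s
rpm = 60·n = 4886.705068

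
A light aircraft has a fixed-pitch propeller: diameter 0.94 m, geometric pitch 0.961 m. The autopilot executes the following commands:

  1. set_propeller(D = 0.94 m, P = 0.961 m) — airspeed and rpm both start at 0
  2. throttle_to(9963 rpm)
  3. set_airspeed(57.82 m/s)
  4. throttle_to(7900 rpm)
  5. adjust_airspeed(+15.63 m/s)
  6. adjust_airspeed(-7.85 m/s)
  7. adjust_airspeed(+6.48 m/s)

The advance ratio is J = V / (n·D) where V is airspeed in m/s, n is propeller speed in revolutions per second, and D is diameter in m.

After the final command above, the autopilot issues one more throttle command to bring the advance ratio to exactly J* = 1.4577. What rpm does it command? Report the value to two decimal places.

set_propeller: D = 0.94 m, P = 0.961 m (p = P/D = 1.022340); state ← (V=0, rpm=0)
throttle_to(9963): rpm ← 9963
set_airspeed(57.82): V ← 57.82 m/s
throttle_to(7900): rpm ← 7900
adjust_airspeed(+15.63): V ← 57.82 +15.63 = 73.45 m/s
adjust_airspeed(-7.85): V ← 73.45 -7.85 = 65.6 m/s
adjust_airspeed(+6.48): V ← 65.6 +6.48 = 72.08 m/s
final state: V = 72.08 m/s, rpm = 7900 → n = rpm/60 = 131.666667 rev/s
target J* = 1.4577; solve J* = V/(n·D) for n: n = V/(J*·D) = 72.08/(1.4577 × 0.94) = 52.604000 rev/s
rpm = 60·n = 3156.240011

rpm = 3156.24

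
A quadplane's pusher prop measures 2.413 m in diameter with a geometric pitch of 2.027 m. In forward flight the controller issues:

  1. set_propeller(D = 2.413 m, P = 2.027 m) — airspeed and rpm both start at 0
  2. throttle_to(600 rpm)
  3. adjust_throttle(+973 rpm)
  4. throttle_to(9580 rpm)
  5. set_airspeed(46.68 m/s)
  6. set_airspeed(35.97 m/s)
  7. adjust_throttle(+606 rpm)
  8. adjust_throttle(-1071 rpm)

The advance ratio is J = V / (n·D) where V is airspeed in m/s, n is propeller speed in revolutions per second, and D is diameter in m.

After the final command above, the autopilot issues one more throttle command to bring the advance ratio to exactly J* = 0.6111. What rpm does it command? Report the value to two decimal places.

set_propeller: D = 2.413 m, P = 2.027 m (p = P/D = 0.840033); state ← (V=0, rpm=0)
throttle_to(600): rpm ← 600
adjust_throttle(+973): rpm ← 600 +973 = 1573
throttle_to(9580): rpm ← 9580
set_airspeed(46.68): V ← 46.68 m/s
set_airspeed(35.97): V ← 35.97 m/s
adjust_throttle(+606): rpm ← 9580 +606 = 10186
adjust_throttle(-1071): rpm ← 10186 -1071 = 9115
final state: V = 35.97 m/s, rpm = 9115 → n = rpm/60 = 151.916667 rev/s
target J* = 0.6111; solve J* = V/(n·D) for n: n = V/(J*·D) = 35.97/(0.6111 × 2.413) = 24.393315 rev/s
rpm = 60·n = 1463.598928

rpm = 1463.60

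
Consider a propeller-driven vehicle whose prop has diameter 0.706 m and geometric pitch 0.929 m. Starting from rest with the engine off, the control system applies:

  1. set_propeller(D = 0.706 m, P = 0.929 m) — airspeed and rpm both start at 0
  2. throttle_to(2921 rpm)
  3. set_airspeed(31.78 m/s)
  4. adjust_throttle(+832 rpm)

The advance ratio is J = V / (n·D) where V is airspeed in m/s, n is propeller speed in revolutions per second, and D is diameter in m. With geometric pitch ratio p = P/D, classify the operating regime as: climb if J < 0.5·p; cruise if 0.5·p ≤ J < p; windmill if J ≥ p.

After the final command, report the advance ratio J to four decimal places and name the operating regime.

set_propeller: D = 0.706 m, P = 0.929 m (p = P/D = 1.315864); state ← (V=0, rpm=0)
throttle_to(2921): rpm ← 2921
set_airspeed(31.78): V ← 31.78 m/s
adjust_throttle(+832): rpm ← 2921 +832 = 3753
final state: V = 31.78 m/s, rpm = 3753 → n = rpm/60 = 62.550000 rev/s
J = V / (n·D) = 31.78 / (62.550000 × 0.706) = 0.719651
regime bands: climb J<0.6579 | cruise [0.6579, 1.3159) | windmill J≥1.3159
J = 0.7197 → cruise

J = 0.7197, regime = cruise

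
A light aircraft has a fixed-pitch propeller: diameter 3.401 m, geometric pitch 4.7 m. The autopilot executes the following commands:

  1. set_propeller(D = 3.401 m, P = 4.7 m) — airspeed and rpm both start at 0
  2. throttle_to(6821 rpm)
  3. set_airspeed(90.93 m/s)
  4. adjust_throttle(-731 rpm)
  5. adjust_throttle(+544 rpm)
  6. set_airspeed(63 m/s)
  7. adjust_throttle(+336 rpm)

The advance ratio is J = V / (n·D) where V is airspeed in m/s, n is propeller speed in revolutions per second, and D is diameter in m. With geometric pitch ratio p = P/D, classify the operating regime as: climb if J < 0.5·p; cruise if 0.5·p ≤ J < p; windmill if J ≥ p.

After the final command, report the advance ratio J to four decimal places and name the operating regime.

J = 0.1595, regime = climb

set_propeller: D = 3.401 m, P = 4.7 m (p = P/D = 1.381946); state ← (V=0, rpm=0)
throttle_to(6821): rpm ← 6821
set_airspeed(90.93): V ← 90.93 m/s
adjust_throttle(-731): rpm ← 6821 -731 = 6090
adjust_throttle(+544): rpm ← 6090 +544 = 6634
set_airspeed(63): V ← 63 m/s
adjust_throttle(+336): rpm ← 6634 +336 = 6970
final state: V = 63 m/s, rpm = 6970 → n = rpm/60 = 116.166667 rev/s
J = V / (n·D) = 63 / (116.166667 × 3.401) = 0.159460
regime bands: climb J<0.6910 | cruise [0.6910, 1.3819) | windmill J≥1.3819
J = 0.1595 → climb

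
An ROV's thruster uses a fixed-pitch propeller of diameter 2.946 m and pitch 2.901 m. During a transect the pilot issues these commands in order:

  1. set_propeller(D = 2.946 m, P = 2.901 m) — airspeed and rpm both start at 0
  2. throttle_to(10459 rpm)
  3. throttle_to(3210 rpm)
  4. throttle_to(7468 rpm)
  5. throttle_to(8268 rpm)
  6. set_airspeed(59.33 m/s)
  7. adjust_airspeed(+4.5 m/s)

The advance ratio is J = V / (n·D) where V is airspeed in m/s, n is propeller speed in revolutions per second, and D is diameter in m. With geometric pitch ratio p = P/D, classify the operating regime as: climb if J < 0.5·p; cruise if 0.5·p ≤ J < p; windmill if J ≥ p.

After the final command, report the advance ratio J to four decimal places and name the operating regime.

set_propeller: D = 2.946 m, P = 2.901 m (p = P/D = 0.984725); state ← (V=0, rpm=0)
throttle_to(10459): rpm ← 10459
throttle_to(3210): rpm ← 3210
throttle_to(7468): rpm ← 7468
throttle_to(8268): rpm ← 8268
set_airspeed(59.33): V ← 59.33 m/s
adjust_airspeed(+4.5): V ← 59.33 +4.5 = 63.83 m/s
final state: V = 63.83 m/s, rpm = 8268 → n = rpm/60 = 137.800000 rev/s
J = V / (n·D) = 63.83 / (137.800000 × 2.946) = 0.157233
regime bands: climb J<0.4924 | cruise [0.4924, 0.9847) | windmill J≥0.9847
J = 0.1572 → climb

J = 0.1572, regime = climb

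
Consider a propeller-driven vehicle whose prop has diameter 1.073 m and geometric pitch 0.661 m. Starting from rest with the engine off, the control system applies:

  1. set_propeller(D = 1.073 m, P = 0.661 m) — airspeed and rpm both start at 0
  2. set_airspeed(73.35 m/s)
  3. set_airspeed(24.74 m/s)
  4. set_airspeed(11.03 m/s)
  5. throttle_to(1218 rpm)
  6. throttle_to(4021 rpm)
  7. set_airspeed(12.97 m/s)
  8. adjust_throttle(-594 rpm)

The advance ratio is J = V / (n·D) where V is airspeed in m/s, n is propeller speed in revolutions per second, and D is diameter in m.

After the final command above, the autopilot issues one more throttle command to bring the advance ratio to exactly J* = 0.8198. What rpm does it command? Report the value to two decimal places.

set_propeller: D = 1.073 m, P = 0.661 m (p = P/D = 0.616030); state ← (V=0, rpm=0)
set_airspeed(73.35): V ← 73.35 m/s
set_airspeed(24.74): V ← 24.74 m/s
set_airspeed(11.03): V ← 11.03 m/s
throttle_to(1218): rpm ← 1218
throttle_to(4021): rpm ← 4021
set_airspeed(12.97): V ← 12.97 m/s
adjust_throttle(-594): rpm ← 4021 -594 = 3427
final state: V = 12.97 m/s, rpm = 3427 → n = rpm/60 = 57.116667 rev/s
target J* = 0.8198; solve J* = V/(n·D) for n: n = V/(J*·D) = 12.97/(0.8198 × 1.073) = 14.744578 rev/s
rpm = 60·n = 884.674665

rpm = 884.67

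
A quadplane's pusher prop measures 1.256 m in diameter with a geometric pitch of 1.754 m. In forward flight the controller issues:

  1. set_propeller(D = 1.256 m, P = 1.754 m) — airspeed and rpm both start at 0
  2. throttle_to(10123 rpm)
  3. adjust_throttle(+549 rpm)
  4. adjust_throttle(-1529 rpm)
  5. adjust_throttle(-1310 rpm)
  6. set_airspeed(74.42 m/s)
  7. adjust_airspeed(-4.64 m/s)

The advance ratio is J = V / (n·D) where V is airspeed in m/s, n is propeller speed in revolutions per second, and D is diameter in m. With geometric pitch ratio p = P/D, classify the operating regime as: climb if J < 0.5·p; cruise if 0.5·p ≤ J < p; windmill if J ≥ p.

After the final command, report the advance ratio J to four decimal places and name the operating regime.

J = 0.4256, regime = climb

set_propeller: D = 1.256 m, P = 1.754 m (p = P/D = 1.396497); state ← (V=0, rpm=0)
throttle_to(10123): rpm ← 10123
adjust_throttle(+549): rpm ← 10123 +549 = 10672
adjust_throttle(-1529): rpm ← 10672 -1529 = 9143
adjust_throttle(-1310): rpm ← 9143 -1310 = 7833
set_airspeed(74.42): V ← 74.42 m/s
adjust_airspeed(-4.64): V ← 74.42 -4.64 = 69.78 m/s
final state: V = 69.78 m/s, rpm = 7833 → n = rpm/60 = 130.550000 rev/s
J = V / (n·D) = 69.78 / (130.550000 × 1.256) = 0.425564
regime bands: climb J<0.6982 | cruise [0.6982, 1.3965) | windmill J≥1.3965
J = 0.4256 → climb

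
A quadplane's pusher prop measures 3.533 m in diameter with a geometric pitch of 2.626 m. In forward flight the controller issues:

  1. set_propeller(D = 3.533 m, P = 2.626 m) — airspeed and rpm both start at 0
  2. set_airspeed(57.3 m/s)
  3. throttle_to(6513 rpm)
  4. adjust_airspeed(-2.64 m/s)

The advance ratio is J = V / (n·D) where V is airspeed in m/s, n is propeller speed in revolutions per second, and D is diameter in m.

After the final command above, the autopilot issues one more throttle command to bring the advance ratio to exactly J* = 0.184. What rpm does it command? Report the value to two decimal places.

rpm = 5044.98

set_propeller: D = 3.533 m, P = 2.626 m (p = P/D = 0.743278); state ← (V=0, rpm=0)
set_airspeed(57.3): V ← 57.3 m/s
throttle_to(6513): rpm ← 6513
adjust_airspeed(-2.64): V ← 57.3 -2.64 = 54.66 m/s
final state: V = 54.66 m/s, rpm = 6513 → n = rpm/60 = 108.550000 rev/s
target J* = 0.184; solve J* = V/(n·D) for n: n = V/(J*·D) = 54.66/(0.184 × 3.533) = 84.082994 rev/s
rpm = 60·n = 5044.979633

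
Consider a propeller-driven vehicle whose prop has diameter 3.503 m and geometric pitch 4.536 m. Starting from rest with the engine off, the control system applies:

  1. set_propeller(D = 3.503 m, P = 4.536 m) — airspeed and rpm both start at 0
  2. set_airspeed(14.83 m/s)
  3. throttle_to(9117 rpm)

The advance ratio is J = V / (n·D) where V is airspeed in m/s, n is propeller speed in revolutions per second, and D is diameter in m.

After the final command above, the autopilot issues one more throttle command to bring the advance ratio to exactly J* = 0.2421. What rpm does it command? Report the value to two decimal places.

rpm = 1049.20

set_propeller: D = 3.503 m, P = 4.536 m (p = P/D = 1.294890); state ← (V=0, rpm=0)
set_airspeed(14.83): V ← 14.83 m/s
throttle_to(9117): rpm ← 9117
final state: V = 14.83 m/s, rpm = 9117 → n = rpm/60 = 151.950000 rev/s
target J* = 0.2421; solve J* = V/(n·D) for n: n = V/(J*·D) = 14.83/(0.2421 × 3.503) = 17.486634 rev/s
rpm = 60·n = 1049.198050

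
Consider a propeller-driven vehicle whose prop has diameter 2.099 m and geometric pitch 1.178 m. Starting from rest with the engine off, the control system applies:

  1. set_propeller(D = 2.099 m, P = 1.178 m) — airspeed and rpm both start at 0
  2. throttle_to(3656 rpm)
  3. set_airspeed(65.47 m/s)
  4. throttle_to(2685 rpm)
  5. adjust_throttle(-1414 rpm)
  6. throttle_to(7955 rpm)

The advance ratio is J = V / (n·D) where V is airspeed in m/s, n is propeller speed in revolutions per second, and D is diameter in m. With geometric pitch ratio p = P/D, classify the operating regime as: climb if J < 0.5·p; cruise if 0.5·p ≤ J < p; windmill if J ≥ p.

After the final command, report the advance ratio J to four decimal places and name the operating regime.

set_propeller: D = 2.099 m, P = 1.178 m (p = P/D = 0.561220); state ← (V=0, rpm=0)
throttle_to(3656): rpm ← 3656
set_airspeed(65.47): V ← 65.47 m/s
throttle_to(2685): rpm ← 2685
adjust_throttle(-1414): rpm ← 2685 -1414 = 1271
throttle_to(7955): rpm ← 7955
final state: V = 65.47 m/s, rpm = 7955 → n = rpm/60 = 132.583333 rev/s
J = V / (n·D) = 65.47 / (132.583333 × 2.099) = 0.235256
regime bands: climb J<0.2806 | cruise [0.2806, 0.5612) | windmill J≥0.5612
J = 0.2353 → climb

J = 0.2353, regime = climb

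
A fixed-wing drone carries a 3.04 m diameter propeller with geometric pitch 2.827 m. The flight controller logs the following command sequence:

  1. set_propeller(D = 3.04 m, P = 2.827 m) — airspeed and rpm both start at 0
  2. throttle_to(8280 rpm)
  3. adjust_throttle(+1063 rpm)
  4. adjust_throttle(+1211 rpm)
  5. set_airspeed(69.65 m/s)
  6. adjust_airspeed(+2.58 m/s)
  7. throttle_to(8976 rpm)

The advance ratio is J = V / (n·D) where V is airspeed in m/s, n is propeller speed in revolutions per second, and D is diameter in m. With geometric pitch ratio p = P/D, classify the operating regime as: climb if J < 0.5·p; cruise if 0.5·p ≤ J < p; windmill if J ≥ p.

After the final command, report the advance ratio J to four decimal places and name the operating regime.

J = 0.1588, regime = climb

set_propeller: D = 3.04 m, P = 2.827 m (p = P/D = 0.929934); state ← (V=0, rpm=0)
throttle_to(8280): rpm ← 8280
adjust_throttle(+1063): rpm ← 8280 +1063 = 9343
adjust_throttle(+1211): rpm ← 9343 +1211 = 10554
set_airspeed(69.65): V ← 69.65 m/s
adjust_airspeed(+2.58): V ← 69.65 +2.58 = 72.23 m/s
throttle_to(8976): rpm ← 8976
final state: V = 72.23 m/s, rpm = 8976 → n = rpm/60 = 149.600000 rev/s
J = V / (n·D) = 72.23 / (149.600000 × 3.04) = 0.158823
regime bands: climb J<0.4650 | cruise [0.4650, 0.9299) | windmill J≥0.9299
J = 0.1588 → climb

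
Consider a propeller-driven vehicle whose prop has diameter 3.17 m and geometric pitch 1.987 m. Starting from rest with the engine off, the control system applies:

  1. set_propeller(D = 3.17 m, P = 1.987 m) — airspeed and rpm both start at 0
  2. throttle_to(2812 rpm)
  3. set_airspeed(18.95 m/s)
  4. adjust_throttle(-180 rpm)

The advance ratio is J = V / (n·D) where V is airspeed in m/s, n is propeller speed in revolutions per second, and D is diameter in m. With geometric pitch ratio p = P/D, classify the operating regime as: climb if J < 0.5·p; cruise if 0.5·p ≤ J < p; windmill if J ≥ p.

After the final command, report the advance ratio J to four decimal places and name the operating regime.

set_propeller: D = 3.17 m, P = 1.987 m (p = P/D = 0.626814); state ← (V=0, rpm=0)
throttle_to(2812): rpm ← 2812
set_airspeed(18.95): V ← 18.95 m/s
adjust_throttle(-180): rpm ← 2812 -180 = 2632
final state: V = 18.95 m/s, rpm = 2632 → n = rpm/60 = 43.866667 rev/s
J = V / (n·D) = 18.95 / (43.866667 × 3.17) = 0.136275
regime bands: climb J<0.3134 | cruise [0.3134, 0.6268) | windmill J≥0.6268
J = 0.1363 → climb

J = 0.1363, regime = climb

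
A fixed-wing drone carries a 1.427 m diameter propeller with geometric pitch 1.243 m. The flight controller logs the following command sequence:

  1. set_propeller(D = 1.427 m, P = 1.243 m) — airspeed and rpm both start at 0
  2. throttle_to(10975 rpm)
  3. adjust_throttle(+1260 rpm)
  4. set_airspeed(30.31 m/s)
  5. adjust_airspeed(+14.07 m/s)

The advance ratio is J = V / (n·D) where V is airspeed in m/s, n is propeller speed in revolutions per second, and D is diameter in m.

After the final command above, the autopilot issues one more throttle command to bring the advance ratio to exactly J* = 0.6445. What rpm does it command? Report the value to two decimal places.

set_propeller: D = 1.427 m, P = 1.243 m (p = P/D = 0.871058); state ← (V=0, rpm=0)
throttle_to(10975): rpm ← 10975
adjust_throttle(+1260): rpm ← 10975 +1260 = 12235
set_airspeed(30.31): V ← 30.31 m/s
adjust_airspeed(+14.07): V ← 30.31 +14.07 = 44.38 m/s
final state: V = 44.38 m/s, rpm = 12235 → n = rpm/60 = 203.916667 rev/s
target J* = 0.6445; solve J* = V/(n·D) for n: n = V/(J*·D) = 44.38/(0.6445 × 1.427) = 48.254787 rev/s
rpm = 60·n = 2895.287221

rpm = 2895.29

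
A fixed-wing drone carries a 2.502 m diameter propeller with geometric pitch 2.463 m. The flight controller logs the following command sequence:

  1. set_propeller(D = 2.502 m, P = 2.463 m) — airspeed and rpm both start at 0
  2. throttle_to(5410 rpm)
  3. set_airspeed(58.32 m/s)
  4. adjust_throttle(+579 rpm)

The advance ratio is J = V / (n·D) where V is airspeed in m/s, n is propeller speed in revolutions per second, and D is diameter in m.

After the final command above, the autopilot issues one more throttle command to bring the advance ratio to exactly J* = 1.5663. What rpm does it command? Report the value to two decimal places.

rpm = 892.91

set_propeller: D = 2.502 m, P = 2.463 m (p = P/D = 0.984412); state ← (V=0, rpm=0)
throttle_to(5410): rpm ← 5410
set_airspeed(58.32): V ← 58.32 m/s
adjust_throttle(+579): rpm ← 5410 +579 = 5989
final state: V = 58.32 m/s, rpm = 5989 → n = rpm/60 = 99.816667 rev/s
target J* = 1.5663; solve J* = V/(n·D) for n: n = V/(J*·D) = 58.32/(1.5663 × 2.502) = 14.881793 rev/s
rpm = 60·n = 892.907585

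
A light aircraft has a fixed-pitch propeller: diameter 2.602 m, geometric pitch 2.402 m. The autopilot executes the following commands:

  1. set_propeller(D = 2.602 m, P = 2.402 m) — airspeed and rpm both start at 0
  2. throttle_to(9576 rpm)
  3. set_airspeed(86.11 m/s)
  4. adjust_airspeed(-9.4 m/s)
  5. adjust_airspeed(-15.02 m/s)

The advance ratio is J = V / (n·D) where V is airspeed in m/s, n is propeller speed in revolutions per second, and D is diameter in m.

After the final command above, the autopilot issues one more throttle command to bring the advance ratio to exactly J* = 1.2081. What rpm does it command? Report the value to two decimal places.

set_propeller: D = 2.602 m, P = 2.402 m (p = P/D = 0.923136); state ← (V=0, rpm=0)
throttle_to(9576): rpm ← 9576
set_airspeed(86.11): V ← 86.11 m/s
adjust_airspeed(-9.4): V ← 86.11 -9.4 = 76.71 m/s
adjust_airspeed(-15.02): V ← 76.71 -15.02 = 61.69 m/s
final state: V = 61.69 m/s, rpm = 9576 → n = rpm/60 = 159.600000 rev/s
target J* = 1.2081; solve J* = V/(n·D) for n: n = V/(J*·D) = 61.69/(1.2081 × 2.602) = 19.624771 rev/s
rpm = 60·n = 1177.486249

rpm = 1177.49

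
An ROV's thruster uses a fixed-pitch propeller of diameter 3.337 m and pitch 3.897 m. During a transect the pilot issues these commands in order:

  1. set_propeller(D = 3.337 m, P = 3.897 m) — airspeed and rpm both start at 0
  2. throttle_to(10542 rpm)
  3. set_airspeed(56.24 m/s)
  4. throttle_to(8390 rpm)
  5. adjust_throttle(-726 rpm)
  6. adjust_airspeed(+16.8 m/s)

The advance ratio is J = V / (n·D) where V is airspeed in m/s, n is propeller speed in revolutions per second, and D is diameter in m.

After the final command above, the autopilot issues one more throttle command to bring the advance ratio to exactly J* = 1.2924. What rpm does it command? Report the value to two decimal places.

set_propeller: D = 3.337 m, P = 3.897 m (p = P/D = 1.167815); state ← (V=0, rpm=0)
throttle_to(10542): rpm ← 10542
set_airspeed(56.24): V ← 56.24 m/s
throttle_to(8390): rpm ← 8390
adjust_throttle(-726): rpm ← 8390 -726 = 7664
adjust_airspeed(+16.8): V ← 56.24 +16.8 = 73.04 m/s
final state: V = 73.04 m/s, rpm = 7664 → n = rpm/60 = 127.733333 rev/s
target J* = 1.2924; solve J* = V/(n·D) for n: n = V/(J*·D) = 73.04/(1.2924 × 3.337) = 16.935874 rev/s
rpm = 60·n = 1016.152427

rpm = 1016.15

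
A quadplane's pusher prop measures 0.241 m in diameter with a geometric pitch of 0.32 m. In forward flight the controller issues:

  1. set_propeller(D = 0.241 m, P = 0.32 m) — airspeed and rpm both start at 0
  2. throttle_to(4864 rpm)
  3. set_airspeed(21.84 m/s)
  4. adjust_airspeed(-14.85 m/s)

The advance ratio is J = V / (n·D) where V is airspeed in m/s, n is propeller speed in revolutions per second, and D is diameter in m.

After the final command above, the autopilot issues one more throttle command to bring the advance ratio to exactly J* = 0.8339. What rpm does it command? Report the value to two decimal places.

rpm = 2086.88

set_propeller: D = 0.241 m, P = 0.32 m (p = P/D = 1.327801); state ← (V=0, rpm=0)
throttle_to(4864): rpm ← 4864
set_airspeed(21.84): V ← 21.84 m/s
adjust_airspeed(-14.85): V ← 21.84 -14.85 = 6.99 m/s
final state: V = 6.99 m/s, rpm = 4864 → n = rpm/60 = 81.066667 rev/s
target J* = 0.8339; solve J* = V/(n·D) for n: n = V/(J*·D) = 6.99/(0.8339 × 0.241) = 34.781328 rev/s
rpm = 60·n = 2086.879677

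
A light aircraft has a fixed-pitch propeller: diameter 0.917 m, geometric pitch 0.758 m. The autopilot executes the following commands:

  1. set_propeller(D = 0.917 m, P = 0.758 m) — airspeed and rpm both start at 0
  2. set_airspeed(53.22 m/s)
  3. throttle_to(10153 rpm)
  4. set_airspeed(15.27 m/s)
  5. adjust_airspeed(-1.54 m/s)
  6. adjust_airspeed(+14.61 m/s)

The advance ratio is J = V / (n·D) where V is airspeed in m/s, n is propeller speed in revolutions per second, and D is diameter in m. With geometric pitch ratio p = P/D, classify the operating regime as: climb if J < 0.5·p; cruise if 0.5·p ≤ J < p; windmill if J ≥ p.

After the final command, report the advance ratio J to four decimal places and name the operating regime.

set_propeller: D = 0.917 m, P = 0.758 m (p = P/D = 0.826609); state ← (V=0, rpm=0)
set_airspeed(53.22): V ← 53.22 m/s
throttle_to(10153): rpm ← 10153
set_airspeed(15.27): V ← 15.27 m/s
adjust_airspeed(-1.54): V ← 15.27 -1.54 = 13.73 m/s
adjust_airspeed(+14.61): V ← 13.73 +14.61 = 28.34 m/s
final state: V = 28.34 m/s, rpm = 10153 → n = rpm/60 = 169.216667 rev/s
J = V / (n·D) = 28.34 / (169.216667 × 0.917) = 0.182636
regime bands: climb J<0.4133 | cruise [0.4133, 0.8266) | windmill J≥0.8266
J = 0.1826 → climb

J = 0.1826, regime = climb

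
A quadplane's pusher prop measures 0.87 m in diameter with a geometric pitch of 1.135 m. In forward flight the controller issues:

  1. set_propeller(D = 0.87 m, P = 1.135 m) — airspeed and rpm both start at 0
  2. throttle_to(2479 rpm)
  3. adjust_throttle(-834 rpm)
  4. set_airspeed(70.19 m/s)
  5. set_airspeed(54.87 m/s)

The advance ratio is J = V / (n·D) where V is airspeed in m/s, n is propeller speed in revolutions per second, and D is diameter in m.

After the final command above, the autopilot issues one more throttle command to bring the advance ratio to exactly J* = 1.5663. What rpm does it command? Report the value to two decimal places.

rpm = 2415.97

set_propeller: D = 0.87 m, P = 1.135 m (p = P/D = 1.304598); state ← (V=0, rpm=0)
throttle_to(2479): rpm ← 2479
adjust_throttle(-834): rpm ← 2479 -834 = 1645
set_airspeed(70.19): V ← 70.19 m/s
set_airspeed(54.87): V ← 54.87 m/s
final state: V = 54.87 m/s, rpm = 1645 → n = rpm/60 = 27.416667 rev/s
target J* = 1.5663; solve J* = V/(n·D) for n: n = V/(J*·D) = 54.87/(1.5663 × 0.87) = 40.266211 rev/s
rpm = 60·n = 2415.972630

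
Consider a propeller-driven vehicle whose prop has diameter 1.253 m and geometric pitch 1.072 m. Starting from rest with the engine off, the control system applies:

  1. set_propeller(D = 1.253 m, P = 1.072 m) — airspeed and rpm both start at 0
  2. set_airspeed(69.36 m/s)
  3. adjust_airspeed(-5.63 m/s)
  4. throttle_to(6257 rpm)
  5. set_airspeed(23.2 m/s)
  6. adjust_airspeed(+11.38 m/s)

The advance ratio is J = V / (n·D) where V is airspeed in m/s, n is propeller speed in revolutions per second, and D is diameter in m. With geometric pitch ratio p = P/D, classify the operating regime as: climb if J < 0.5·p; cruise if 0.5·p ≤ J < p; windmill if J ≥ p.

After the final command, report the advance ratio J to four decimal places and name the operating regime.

set_propeller: D = 1.253 m, P = 1.072 m (p = P/D = 0.855547); state ← (V=0, rpm=0)
set_airspeed(69.36): V ← 69.36 m/s
adjust_airspeed(-5.63): V ← 69.36 -5.63 = 63.73 m/s
throttle_to(6257): rpm ← 6257
set_airspeed(23.2): V ← 23.2 m/s
adjust_airspeed(+11.38): V ← 23.2 +11.38 = 34.58 m/s
final state: V = 34.58 m/s, rpm = 6257 → n = rpm/60 = 104.283333 rev/s
J = V / (n·D) = 34.58 / (104.283333 × 1.253) = 0.264642
regime bands: climb J<0.4278 | cruise [0.4278, 0.8555) | windmill J≥0.8555
J = 0.2646 → climb

J = 0.2646, regime = climb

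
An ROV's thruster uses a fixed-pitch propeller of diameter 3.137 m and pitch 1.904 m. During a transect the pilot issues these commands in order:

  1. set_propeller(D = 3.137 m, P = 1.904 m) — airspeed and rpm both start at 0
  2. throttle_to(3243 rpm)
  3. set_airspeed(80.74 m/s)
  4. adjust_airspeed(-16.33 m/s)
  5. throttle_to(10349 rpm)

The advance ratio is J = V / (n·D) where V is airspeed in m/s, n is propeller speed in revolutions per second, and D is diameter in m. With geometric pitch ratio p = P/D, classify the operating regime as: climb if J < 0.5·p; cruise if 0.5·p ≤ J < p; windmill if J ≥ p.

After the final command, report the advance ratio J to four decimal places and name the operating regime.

J = 0.1190, regime = climb

set_propeller: D = 3.137 m, P = 1.904 m (p = P/D = 0.606949); state ← (V=0, rpm=0)
throttle_to(3243): rpm ← 3243
set_airspeed(80.74): V ← 80.74 m/s
adjust_airspeed(-16.33): V ← 80.74 -16.33 = 64.41 m/s
throttle_to(10349): rpm ← 10349
final state: V = 64.41 m/s, rpm = 10349 → n = rpm/60 = 172.483333 rev/s
J = V / (n·D) = 64.41 / (172.483333 × 3.137) = 0.119040
regime bands: climb J<0.3035 | cruise [0.3035, 0.6069) | windmill J≥0.6069
J = 0.1190 → climb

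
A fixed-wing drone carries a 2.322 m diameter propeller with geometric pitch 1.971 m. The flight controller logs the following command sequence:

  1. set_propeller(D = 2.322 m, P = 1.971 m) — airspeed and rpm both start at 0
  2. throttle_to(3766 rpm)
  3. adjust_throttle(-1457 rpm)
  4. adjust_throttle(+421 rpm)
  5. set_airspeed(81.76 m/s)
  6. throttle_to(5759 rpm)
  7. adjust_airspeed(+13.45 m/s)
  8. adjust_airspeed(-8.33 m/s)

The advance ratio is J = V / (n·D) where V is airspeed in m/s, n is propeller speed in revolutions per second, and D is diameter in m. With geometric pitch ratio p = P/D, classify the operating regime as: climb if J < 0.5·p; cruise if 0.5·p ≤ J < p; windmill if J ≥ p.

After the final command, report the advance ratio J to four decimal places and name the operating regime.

J = 0.3898, regime = climb

set_propeller: D = 2.322 m, P = 1.971 m (p = P/D = 0.848837); state ← (V=0, rpm=0)
throttle_to(3766): rpm ← 3766
adjust_throttle(-1457): rpm ← 3766 -1457 = 2309
adjust_throttle(+421): rpm ← 2309 +421 = 2730
set_airspeed(81.76): V ← 81.76 m/s
throttle_to(5759): rpm ← 5759
adjust_airspeed(+13.45): V ← 81.76 +13.45 = 95.21 m/s
adjust_airspeed(-8.33): V ← 95.21 -8.33 = 86.88 m/s
final state: V = 86.88 m/s, rpm = 5759 → n = rpm/60 = 95.983333 rev/s
J = V / (n·D) = 86.88 / (95.983333 × 2.322) = 0.389818
regime bands: climb J<0.4244 | cruise [0.4244, 0.8488) | windmill J≥0.8488
J = 0.3898 → climb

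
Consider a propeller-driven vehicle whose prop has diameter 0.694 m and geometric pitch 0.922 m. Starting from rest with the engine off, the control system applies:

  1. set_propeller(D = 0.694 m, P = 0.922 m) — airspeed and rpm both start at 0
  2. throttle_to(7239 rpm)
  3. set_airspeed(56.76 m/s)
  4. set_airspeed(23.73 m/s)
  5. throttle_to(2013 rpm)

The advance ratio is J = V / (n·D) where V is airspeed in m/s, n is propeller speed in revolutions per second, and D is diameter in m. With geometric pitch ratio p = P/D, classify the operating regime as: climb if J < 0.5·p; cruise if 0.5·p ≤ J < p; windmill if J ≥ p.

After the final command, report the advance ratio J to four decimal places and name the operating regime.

J = 1.0192, regime = cruise

set_propeller: D = 0.694 m, P = 0.922 m (p = P/D = 1.328530); state ← (V=0, rpm=0)
throttle_to(7239): rpm ← 7239
set_airspeed(56.76): V ← 56.76 m/s
set_airspeed(23.73): V ← 23.73 m/s
throttle_to(2013): rpm ← 2013
final state: V = 23.73 m/s, rpm = 2013 → n = rpm/60 = 33.550000 rev/s
J = V / (n·D) = 23.73 / (33.550000 × 0.694) = 1.019168
regime bands: climb J<0.6643 | cruise [0.6643, 1.3285) | windmill J≥1.3285
J = 1.0192 → cruise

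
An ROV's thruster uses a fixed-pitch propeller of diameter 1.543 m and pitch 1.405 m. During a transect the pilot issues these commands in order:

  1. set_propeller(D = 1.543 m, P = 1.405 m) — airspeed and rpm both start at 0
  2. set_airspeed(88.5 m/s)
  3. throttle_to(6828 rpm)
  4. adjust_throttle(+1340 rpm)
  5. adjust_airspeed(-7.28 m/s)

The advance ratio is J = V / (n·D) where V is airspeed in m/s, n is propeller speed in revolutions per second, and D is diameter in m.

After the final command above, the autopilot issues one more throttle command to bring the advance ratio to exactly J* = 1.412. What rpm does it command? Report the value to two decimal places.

rpm = 2236.73

set_propeller: D = 1.543 m, P = 1.405 m (p = P/D = 0.910564); state ← (V=0, rpm=0)
set_airspeed(88.5): V ← 88.5 m/s
throttle_to(6828): rpm ← 6828
adjust_throttle(+1340): rpm ← 6828 +1340 = 8168
adjust_airspeed(-7.28): V ← 88.5 -7.28 = 81.22 m/s
final state: V = 81.22 m/s, rpm = 8168 → n = rpm/60 = 136.133333 rev/s
target J* = 1.412; solve J* = V/(n·D) for n: n = V/(J*·D) = 81.22/(1.412 × 1.543) = 37.278838 rev/s
rpm = 60·n = 2236.730258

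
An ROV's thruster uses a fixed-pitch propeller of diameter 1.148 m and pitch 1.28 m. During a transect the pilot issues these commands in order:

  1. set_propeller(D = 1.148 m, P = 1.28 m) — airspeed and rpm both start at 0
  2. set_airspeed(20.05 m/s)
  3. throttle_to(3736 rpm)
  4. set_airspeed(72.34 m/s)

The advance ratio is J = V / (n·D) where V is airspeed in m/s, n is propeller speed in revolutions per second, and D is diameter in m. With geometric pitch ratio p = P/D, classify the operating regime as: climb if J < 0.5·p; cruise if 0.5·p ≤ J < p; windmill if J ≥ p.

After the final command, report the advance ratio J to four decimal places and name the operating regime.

set_propeller: D = 1.148 m, P = 1.28 m (p = P/D = 1.114983); state ← (V=0, rpm=0)
set_airspeed(20.05): V ← 20.05 m/s
throttle_to(3736): rpm ← 3736
set_airspeed(72.34): V ← 72.34 m/s
final state: V = 72.34 m/s, rpm = 3736 → n = rpm/60 = 62.266667 rev/s
J = V / (n·D) = 72.34 / (62.266667 × 1.148) = 1.012001
regime bands: climb J<0.5575 | cruise [0.5575, 1.1150) | windmill J≥1.1150
J = 1.0120 → cruise

J = 1.0120, regime = cruise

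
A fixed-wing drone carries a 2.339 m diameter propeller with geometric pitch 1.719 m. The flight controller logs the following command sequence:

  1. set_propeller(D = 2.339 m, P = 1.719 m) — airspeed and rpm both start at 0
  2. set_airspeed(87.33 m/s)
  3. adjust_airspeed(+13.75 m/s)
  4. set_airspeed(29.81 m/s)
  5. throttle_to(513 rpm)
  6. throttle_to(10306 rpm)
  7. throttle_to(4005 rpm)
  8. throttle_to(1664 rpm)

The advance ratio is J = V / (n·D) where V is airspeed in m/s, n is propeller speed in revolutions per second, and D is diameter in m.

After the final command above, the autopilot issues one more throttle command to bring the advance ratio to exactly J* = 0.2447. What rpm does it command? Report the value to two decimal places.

rpm = 3124.99

set_propeller: D = 2.339 m, P = 1.719 m (p = P/D = 0.734929); state ← (V=0, rpm=0)
set_airspeed(87.33): V ← 87.33 m/s
adjust_airspeed(+13.75): V ← 87.33 +13.75 = 101.08 m/s
set_airspeed(29.81): V ← 29.81 m/s
throttle_to(513): rpm ← 513
throttle_to(10306): rpm ← 10306
throttle_to(4005): rpm ← 4005
throttle_to(1664): rpm ← 1664
final state: V = 29.81 m/s, rpm = 1664 → n = rpm/60 = 27.733333 rev/s
target J* = 0.2447; solve J* = V/(n·D) for n: n = V/(J*·D) = 29.81/(0.2447 × 2.339) = 52.083215 rev/s
rpm = 60·n = 3124.992902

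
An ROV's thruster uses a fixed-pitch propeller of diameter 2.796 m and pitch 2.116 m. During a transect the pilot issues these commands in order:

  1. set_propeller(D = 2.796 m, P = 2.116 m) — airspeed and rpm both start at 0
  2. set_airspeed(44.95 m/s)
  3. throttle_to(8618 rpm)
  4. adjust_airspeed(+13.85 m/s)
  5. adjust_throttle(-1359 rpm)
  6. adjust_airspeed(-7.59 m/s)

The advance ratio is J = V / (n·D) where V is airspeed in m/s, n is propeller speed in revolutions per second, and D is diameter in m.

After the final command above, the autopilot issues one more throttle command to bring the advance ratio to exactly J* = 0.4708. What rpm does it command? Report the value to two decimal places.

rpm = 2334.17

set_propeller: D = 2.796 m, P = 2.116 m (p = P/D = 0.756795); state ← (V=0, rpm=0)
set_airspeed(44.95): V ← 44.95 m/s
throttle_to(8618): rpm ← 8618
adjust_airspeed(+13.85): V ← 44.95 +13.85 = 58.8 m/s
adjust_throttle(-1359): rpm ← 8618 -1359 = 7259
adjust_airspeed(-7.59): V ← 58.8 -7.59 = 51.21 m/s
final state: V = 51.21 m/s, rpm = 7259 → n = rpm/60 = 120.983333 rev/s
target J* = 0.4708; solve J* = V/(n·D) for n: n = V/(J*·D) = 51.21/(0.4708 × 2.796) = 38.902826 rev/s
rpm = 60·n = 2334.169581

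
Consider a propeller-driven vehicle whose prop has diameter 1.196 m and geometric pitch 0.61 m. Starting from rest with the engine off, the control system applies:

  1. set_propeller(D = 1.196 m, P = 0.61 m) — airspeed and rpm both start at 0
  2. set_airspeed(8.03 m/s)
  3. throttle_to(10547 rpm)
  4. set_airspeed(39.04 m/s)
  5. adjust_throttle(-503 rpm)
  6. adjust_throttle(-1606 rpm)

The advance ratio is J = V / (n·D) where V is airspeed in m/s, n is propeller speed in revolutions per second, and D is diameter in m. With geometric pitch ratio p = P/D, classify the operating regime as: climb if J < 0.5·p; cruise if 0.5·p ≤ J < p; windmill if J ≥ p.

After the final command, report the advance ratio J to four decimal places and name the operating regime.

set_propeller: D = 1.196 m, P = 0.61 m (p = P/D = 0.510033); state ← (V=0, rpm=0)
set_airspeed(8.03): V ← 8.03 m/s
throttle_to(10547): rpm ← 10547
set_airspeed(39.04): V ← 39.04 m/s
adjust_throttle(-503): rpm ← 10547 -503 = 10044
adjust_throttle(-1606): rpm ← 10044 -1606 = 8438
final state: V = 39.04 m/s, rpm = 8438 → n = rpm/60 = 140.633333 rev/s
J = V / (n·D) = 39.04 / (140.633333 × 1.196) = 0.232108
regime bands: climb J<0.2550 | cruise [0.2550, 0.5100) | windmill J≥0.5100
J = 0.2321 → climb

J = 0.2321, regime = climb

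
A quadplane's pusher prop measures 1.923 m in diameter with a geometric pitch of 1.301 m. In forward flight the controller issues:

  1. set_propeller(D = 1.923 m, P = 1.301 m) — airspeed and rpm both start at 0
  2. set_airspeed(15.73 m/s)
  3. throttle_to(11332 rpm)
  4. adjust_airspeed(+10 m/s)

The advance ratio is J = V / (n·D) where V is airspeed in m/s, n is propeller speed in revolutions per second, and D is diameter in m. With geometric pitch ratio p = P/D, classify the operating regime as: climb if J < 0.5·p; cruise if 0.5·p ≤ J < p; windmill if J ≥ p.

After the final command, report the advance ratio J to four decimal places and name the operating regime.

J = 0.0708, regime = climb

set_propeller: D = 1.923 m, P = 1.301 m (p = P/D = 0.676547); state ← (V=0, rpm=0)
set_airspeed(15.73): V ← 15.73 m/s
throttle_to(11332): rpm ← 11332
adjust_airspeed(+10): V ← 15.73 +10 = 25.73 m/s
final state: V = 25.73 m/s, rpm = 11332 → n = rpm/60 = 188.866667 rev/s
J = V / (n·D) = 25.73 / (188.866667 × 1.923) = 0.070844
regime bands: climb J<0.3383 | cruise [0.3383, 0.6765) | windmill J≥0.6765
J = 0.0708 → climb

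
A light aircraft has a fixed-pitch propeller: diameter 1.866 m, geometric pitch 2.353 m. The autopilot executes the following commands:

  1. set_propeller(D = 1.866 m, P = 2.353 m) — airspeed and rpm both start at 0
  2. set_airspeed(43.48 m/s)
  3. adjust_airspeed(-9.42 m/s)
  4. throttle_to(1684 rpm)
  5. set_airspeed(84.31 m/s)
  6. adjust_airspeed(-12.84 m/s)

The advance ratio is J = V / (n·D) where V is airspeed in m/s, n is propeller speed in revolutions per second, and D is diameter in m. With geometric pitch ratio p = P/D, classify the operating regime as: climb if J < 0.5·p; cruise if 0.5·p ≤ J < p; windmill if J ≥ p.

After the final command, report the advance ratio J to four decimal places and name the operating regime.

J = 1.3647, regime = windmill

set_propeller: D = 1.866 m, P = 2.353 m (p = P/D = 1.260986); state ← (V=0, rpm=0)
set_airspeed(43.48): V ← 43.48 m/s
adjust_airspeed(-9.42): V ← 43.48 -9.42 = 34.06 m/s
throttle_to(1684): rpm ← 1684
set_airspeed(84.31): V ← 84.31 m/s
adjust_airspeed(-12.84): V ← 84.31 -12.84 = 71.47 m/s
final state: V = 71.47 m/s, rpm = 1684 → n = rpm/60 = 28.066667 rev/s
J = V / (n·D) = 71.47 / (28.066667 × 1.866) = 1.364650
regime bands: climb J<0.6305 | cruise [0.6305, 1.2610) | windmill J≥1.2610
J = 1.3647 → windmill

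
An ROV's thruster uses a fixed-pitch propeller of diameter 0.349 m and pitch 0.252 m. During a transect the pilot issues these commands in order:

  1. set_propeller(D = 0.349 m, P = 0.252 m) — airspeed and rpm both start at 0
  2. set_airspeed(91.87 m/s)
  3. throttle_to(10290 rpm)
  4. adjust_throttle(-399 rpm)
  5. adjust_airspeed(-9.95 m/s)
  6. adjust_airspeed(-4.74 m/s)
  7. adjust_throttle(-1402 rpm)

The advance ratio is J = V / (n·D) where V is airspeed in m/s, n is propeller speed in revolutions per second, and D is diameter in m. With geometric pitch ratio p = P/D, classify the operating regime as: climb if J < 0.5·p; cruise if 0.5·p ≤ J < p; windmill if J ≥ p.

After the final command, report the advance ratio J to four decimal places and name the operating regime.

J = 1.5631, regime = windmill

set_propeller: D = 0.349 m, P = 0.252 m (p = P/D = 0.722063); state ← (V=0, rpm=0)
set_airspeed(91.87): V ← 91.87 m/s
throttle_to(10290): rpm ← 10290
adjust_throttle(-399): rpm ← 10290 -399 = 9891
adjust_airspeed(-9.95): V ← 91.87 -9.95 = 81.92 m/s
adjust_airspeed(-4.74): V ← 81.92 -4.74 = 77.18 m/s
adjust_throttle(-1402): rpm ← 9891 -1402 = 8489
final state: V = 77.18 m/s, rpm = 8489 → n = rpm/60 = 141.483333 rev/s
J = V / (n·D) = 77.18 / (141.483333 × 0.349) = 1.563054
regime bands: climb J<0.3610 | cruise [0.3610, 0.7221) | windmill J≥0.7221
J = 1.5631 → windmill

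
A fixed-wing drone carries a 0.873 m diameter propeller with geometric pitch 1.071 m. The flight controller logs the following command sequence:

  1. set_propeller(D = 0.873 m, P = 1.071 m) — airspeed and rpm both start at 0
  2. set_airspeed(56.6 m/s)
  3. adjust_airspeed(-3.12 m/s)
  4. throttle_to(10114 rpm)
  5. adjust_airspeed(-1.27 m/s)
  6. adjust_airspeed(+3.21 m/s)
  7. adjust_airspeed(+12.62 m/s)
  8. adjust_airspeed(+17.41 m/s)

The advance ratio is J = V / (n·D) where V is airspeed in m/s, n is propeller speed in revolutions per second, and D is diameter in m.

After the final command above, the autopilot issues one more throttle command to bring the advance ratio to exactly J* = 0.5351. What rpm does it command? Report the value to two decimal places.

set_propeller: D = 0.873 m, P = 1.071 m (p = P/D = 1.226804); state ← (V=0, rpm=0)
set_airspeed(56.6): V ← 56.6 m/s
adjust_airspeed(-3.12): V ← 56.6 -3.12 = 53.48 m/s
throttle_to(10114): rpm ← 10114
adjust_airspeed(-1.27): V ← 53.48 -1.27 = 52.21 m/s
adjust_airspeed(+3.21): V ← 52.21 +3.21 = 55.42 m/s
adjust_airspeed(+12.62): V ← 55.42 +12.62 = 68.04 m/s
adjust_airspeed(+17.41): V ← 68.04 +17.41 = 85.45 m/s
final state: V = 85.45 m/s, rpm = 10114 → n = rpm/60 = 168.566667 rev/s
target J* = 0.5351; solve J* = V/(n·D) for n: n = V/(J*·D) = 85.45/(0.5351 × 0.873) = 182.920707 rev/s
rpm = 60·n = 10975.242448

rpm = 10975.24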